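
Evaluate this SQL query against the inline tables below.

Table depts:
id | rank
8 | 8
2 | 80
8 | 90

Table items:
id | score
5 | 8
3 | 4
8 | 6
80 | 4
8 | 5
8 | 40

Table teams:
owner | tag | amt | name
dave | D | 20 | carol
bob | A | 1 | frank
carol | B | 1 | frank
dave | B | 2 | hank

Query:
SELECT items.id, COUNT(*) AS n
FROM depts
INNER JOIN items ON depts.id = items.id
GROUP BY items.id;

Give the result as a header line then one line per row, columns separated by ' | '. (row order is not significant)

== RESULT ==
items.id | n
8 | 6

Derivation:
After JOIN items (6 rows):
depts.id | depts.rank | items.id | items.score
8 | 8 | 8 | 6
8 | 8 | 8 | 5
8 | 8 | 8 | 40
8 | 90 | 8 | 6
8 | 90 | 8 | 5
8 | 90 | 8 | 40
After GROUP BY (1 rows):
items.id | n
8 | 6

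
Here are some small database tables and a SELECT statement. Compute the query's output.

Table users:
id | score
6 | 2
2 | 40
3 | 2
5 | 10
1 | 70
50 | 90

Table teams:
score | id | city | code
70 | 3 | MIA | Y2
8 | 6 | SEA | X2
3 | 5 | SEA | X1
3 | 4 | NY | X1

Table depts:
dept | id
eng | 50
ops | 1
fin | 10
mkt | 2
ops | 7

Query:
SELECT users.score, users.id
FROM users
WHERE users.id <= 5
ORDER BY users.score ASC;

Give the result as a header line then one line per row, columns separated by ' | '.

After WHERE (4 rows):
users.id | users.score
2 | 40
3 | 2
5 | 10
1 | 70
After SELECT (4 rows):
users.score | users.id
40 | 2
2 | 3
10 | 5
70 | 1
After ORDER BY (4 rows):
users.score | users.id
2 | 3
10 | 5
40 | 2
70 | 1

== RESULT ==
users.score | users.id
2 | 3
10 | 5
40 | 2
70 | 1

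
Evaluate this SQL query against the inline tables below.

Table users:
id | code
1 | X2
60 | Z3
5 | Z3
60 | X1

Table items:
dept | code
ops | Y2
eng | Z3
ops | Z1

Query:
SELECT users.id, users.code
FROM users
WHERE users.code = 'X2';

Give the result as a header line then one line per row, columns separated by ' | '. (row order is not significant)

After WHERE (1 rows):
users.id | users.code
1 | X2
After SELECT (1 rows):
users.id | users.code
1 | X2

== RESULT ==
users.id | users.code
1 | X2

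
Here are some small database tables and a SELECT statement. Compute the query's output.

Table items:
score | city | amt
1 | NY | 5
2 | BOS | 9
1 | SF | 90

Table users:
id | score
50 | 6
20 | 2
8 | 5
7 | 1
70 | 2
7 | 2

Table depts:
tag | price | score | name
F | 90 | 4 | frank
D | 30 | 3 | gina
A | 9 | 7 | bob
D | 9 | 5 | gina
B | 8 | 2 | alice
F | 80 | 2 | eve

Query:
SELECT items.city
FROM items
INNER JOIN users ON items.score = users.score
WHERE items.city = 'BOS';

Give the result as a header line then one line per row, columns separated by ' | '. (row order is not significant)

After JOIN users (5 rows):
items.score | items.city | items.amt | users.id | users.score
1 | NY | 5 | 7 | 1
2 | BOS | 9 | 20 | 2
2 | BOS | 9 | 70 | 2
2 | BOS | 9 | 7 | 2
1 | SF | 90 | 7 | 1
After WHERE (3 rows):
items.score | items.city | items.amt | users.id | users.score
2 | BOS | 9 | 20 | 2
2 | BOS | 9 | 70 | 2
2 | BOS | 9 | 7 | 2
After SELECT (3 rows):
items.city
BOS
BOS
BOS

== RESULT ==
items.city
BOS
BOS
BOS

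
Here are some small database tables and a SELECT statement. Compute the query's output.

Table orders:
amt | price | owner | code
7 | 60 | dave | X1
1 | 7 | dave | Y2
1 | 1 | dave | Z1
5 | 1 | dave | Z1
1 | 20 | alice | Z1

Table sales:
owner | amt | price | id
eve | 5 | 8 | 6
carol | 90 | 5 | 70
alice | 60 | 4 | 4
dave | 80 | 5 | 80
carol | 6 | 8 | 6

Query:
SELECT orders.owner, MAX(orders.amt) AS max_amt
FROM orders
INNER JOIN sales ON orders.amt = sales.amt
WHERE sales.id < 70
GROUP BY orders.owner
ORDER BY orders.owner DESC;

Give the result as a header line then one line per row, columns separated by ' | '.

After JOIN sales (1 rows):
orders.amt | orders.price | orders.owner | orders.code | sales.owner | sales.amt | sales.price | sales.id
5 | 1 | dave | Z1 | eve | 5 | 8 | 6
After WHERE (1 rows):
orders.amt | orders.price | orders.owner | orders.code | sales.owner | sales.amt | sales.price | sales.id
5 | 1 | dave | Z1 | eve | 5 | 8 | 6
After GROUP BY (1 rows):
orders.owner | max_amt
dave | 5
After ORDER BY (1 rows):
orders.owner | max_amt
dave | 5

== RESULT ==
orders.owner | max_amt
dave | 5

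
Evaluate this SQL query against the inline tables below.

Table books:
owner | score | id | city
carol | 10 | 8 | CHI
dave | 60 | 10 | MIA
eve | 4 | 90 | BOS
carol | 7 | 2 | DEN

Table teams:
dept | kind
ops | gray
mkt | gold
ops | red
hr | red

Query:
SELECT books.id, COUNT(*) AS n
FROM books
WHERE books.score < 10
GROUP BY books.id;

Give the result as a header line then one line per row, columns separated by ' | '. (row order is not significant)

== RESULT ==
books.id | n
90 | 1
2 | 1

Derivation:
After WHERE (2 rows):
books.owner | books.score | books.id | books.city
eve | 4 | 90 | BOS
carol | 7 | 2 | DEN
After GROUP BY (2 rows):
books.id | n
90 | 1
2 | 1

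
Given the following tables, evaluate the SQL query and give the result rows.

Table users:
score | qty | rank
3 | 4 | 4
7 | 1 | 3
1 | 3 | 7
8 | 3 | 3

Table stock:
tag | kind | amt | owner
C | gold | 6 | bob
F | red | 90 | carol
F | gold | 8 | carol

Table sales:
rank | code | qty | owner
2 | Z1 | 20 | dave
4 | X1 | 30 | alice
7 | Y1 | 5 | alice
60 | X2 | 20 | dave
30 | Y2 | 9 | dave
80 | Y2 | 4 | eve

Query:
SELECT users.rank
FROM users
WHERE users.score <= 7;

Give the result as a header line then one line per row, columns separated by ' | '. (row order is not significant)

After WHERE (3 rows):
users.score | users.qty | users.rank
3 | 4 | 4
7 | 1 | 3
1 | 3 | 7
After SELECT (3 rows):
users.rank
4
3
7

== RESULT ==
users.rank
4
3
7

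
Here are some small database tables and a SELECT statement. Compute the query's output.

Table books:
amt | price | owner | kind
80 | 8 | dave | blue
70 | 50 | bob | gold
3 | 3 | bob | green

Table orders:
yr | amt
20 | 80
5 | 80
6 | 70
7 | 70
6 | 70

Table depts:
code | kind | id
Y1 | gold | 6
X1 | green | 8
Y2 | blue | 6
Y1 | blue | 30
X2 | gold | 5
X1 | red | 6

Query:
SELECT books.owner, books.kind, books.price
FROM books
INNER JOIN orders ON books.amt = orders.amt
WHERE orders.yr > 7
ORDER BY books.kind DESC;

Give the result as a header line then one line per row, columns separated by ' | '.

After JOIN orders (5 rows):
books.amt | books.price | books.owner | books.kind | orders.yr | orders.amt
80 | 8 | dave | blue | 20 | 80
80 | 8 | dave | blue | 5 | 80
70 | 50 | bob | gold | 6 | 70
70 | 50 | bob | gold | 7 | 70
70 | 50 | bob | gold | 6 | 70
After WHERE (1 rows):
books.amt | books.price | books.owner | books.kind | orders.yr | orders.amt
80 | 8 | dave | blue | 20 | 80
After SELECT (1 rows):
books.owner | books.kind | books.price
dave | blue | 8
After ORDER BY (1 rows):
books.owner | books.kind | books.price
dave | blue | 8

== RESULT ==
books.owner | books.kind | books.price
dave | blue | 8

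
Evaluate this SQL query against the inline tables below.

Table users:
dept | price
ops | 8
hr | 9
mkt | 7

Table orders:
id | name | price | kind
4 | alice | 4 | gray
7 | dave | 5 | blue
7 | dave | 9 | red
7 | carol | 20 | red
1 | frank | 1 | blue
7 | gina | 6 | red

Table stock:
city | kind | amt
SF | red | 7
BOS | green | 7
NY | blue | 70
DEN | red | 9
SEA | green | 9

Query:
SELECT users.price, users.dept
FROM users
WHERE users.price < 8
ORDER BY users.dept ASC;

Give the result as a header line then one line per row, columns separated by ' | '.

== RESULT ==
users.price | users.dept
7 | mkt

Derivation:
After WHERE (1 rows):
users.dept | users.price
mkt | 7
After SELECT (1 rows):
users.price | users.dept
7 | mkt
After ORDER BY (1 rows):
users.price | users.dept
7 | mkt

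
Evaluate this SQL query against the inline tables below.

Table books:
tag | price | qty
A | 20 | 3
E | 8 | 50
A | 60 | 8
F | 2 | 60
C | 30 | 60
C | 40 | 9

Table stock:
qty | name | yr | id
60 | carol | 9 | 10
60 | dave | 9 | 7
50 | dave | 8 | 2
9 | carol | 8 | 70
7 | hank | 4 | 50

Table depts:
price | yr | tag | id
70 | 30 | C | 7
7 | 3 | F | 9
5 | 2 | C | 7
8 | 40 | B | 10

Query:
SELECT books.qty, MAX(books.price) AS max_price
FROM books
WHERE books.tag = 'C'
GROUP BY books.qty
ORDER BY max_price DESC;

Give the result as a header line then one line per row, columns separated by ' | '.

After WHERE (2 rows):
books.tag | books.price | books.qty
C | 30 | 60
C | 40 | 9
After GROUP BY (2 rows):
books.qty | max_price
60 | 30
9 | 40
After ORDER BY (2 rows):
books.qty | max_price
9 | 40
60 | 30

== RESULT ==
books.qty | max_price
9 | 40
60 | 30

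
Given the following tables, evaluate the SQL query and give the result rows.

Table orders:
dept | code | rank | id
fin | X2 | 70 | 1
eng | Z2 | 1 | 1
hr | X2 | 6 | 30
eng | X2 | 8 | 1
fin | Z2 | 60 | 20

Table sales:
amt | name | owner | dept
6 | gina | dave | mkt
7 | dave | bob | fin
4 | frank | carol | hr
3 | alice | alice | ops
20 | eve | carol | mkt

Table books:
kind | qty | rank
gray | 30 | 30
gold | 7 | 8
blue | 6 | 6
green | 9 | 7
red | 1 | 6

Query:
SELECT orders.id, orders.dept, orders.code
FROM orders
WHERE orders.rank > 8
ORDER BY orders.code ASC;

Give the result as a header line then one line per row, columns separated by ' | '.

== RESULT ==
orders.id | orders.dept | orders.code
1 | fin | X2
20 | fin | Z2

Derivation:
After WHERE (2 rows):
orders.dept | orders.code | orders.rank | orders.id
fin | X2 | 70 | 1
fin | Z2 | 60 | 20
After SELECT (2 rows):
orders.id | orders.dept | orders.code
1 | fin | X2
20 | fin | Z2
After ORDER BY (2 rows):
orders.id | orders.dept | orders.code
1 | fin | X2
20 | fin | Z2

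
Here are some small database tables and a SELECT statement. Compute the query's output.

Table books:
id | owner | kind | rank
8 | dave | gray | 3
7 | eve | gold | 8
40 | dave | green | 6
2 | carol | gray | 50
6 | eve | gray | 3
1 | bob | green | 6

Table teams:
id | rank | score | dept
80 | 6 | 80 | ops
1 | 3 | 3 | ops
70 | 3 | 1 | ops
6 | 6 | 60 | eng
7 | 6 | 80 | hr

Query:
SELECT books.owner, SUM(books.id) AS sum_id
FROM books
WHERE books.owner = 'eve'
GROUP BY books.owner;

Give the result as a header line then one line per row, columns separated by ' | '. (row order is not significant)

== RESULT ==
books.owner | sum_id
eve | 13

Derivation:
After WHERE (2 rows):
books.id | books.owner | books.kind | books.rank
7 | eve | gold | 8
6 | eve | gray | 3
After GROUP BY (1 rows):
books.owner | sum_id
eve | 13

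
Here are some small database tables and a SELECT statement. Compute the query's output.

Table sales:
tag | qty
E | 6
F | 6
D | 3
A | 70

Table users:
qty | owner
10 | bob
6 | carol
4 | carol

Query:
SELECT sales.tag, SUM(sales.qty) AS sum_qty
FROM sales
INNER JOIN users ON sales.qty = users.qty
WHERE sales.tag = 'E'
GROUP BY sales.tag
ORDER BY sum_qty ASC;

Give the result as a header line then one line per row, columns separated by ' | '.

After JOIN users (2 rows):
sales.tag | sales.qty | users.qty | users.owner
E | 6 | 6 | carol
F | 6 | 6 | carol
After WHERE (1 rows):
sales.tag | sales.qty | users.qty | users.owner
E | 6 | 6 | carol
After GROUP BY (1 rows):
sales.tag | sum_qty
E | 6
After ORDER BY (1 rows):
sales.tag | sum_qty
E | 6

== RESULT ==
sales.tag | sum_qty
E | 6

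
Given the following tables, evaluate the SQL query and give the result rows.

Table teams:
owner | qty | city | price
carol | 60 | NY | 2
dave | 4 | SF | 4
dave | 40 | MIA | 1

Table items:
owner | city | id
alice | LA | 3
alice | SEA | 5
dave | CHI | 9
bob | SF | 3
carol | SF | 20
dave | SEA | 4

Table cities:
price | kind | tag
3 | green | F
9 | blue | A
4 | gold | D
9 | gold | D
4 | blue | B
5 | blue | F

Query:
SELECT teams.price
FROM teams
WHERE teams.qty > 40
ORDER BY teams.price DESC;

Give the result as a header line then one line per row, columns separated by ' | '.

== RESULT ==
teams.price
2

Derivation:
After WHERE (1 rows):
teams.owner | teams.qty | teams.city | teams.price
carol | 60 | NY | 2
After SELECT (1 rows):
teams.price
2
After ORDER BY (1 rows):
teams.price
2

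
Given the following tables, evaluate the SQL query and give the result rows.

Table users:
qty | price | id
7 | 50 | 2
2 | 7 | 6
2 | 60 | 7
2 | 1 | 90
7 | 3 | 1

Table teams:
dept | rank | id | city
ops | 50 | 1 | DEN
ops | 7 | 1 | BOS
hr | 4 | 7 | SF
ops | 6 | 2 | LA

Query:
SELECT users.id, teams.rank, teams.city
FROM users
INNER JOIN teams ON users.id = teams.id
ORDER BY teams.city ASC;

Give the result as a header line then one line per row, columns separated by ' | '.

== RESULT ==
users.id | teams.rank | teams.city
1 | 7 | BOS
1 | 50 | DEN
2 | 6 | LA
7 | 4 | SF

Derivation:
After JOIN teams (4 rows):
users.qty | users.price | users.id | teams.dept | teams.rank | teams.id | teams.city
7 | 50 | 2 | ops | 6 | 2 | LA
2 | 60 | 7 | hr | 4 | 7 | SF
7 | 3 | 1 | ops | 50 | 1 | DEN
7 | 3 | 1 | ops | 7 | 1 | BOS
After SELECT (4 rows):
users.id | teams.rank | teams.city
2 | 6 | LA
7 | 4 | SF
1 | 50 | DEN
1 | 7 | BOS
After ORDER BY (4 rows):
users.id | teams.rank | teams.city
1 | 7 | BOS
1 | 50 | DEN
2 | 6 | LA
7 | 4 | SF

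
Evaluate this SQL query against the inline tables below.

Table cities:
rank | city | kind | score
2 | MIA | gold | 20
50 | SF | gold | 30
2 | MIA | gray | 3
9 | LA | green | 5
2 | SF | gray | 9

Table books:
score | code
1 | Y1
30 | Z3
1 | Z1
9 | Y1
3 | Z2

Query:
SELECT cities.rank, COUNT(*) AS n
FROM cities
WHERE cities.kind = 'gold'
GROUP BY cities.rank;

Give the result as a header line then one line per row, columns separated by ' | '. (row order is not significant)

== RESULT ==
cities.rank | n
2 | 1
50 | 1

Derivation:
After WHERE (2 rows):
cities.rank | cities.city | cities.kind | cities.score
2 | MIA | gold | 20
50 | SF | gold | 30
After GROUP BY (2 rows):
cities.rank | n
2 | 1
50 | 1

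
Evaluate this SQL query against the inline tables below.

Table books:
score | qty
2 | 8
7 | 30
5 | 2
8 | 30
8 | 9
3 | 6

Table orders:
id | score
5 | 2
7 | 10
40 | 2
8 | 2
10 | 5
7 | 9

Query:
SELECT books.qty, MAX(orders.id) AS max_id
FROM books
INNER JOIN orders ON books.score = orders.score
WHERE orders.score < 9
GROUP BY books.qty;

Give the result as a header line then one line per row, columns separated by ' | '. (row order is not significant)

After JOIN orders (4 rows):
books.score | books.qty | orders.id | orders.score
2 | 8 | 5 | 2
2 | 8 | 40 | 2
2 | 8 | 8 | 2
5 | 2 | 10 | 5
After WHERE (4 rows):
books.score | books.qty | orders.id | orders.score
2 | 8 | 5 | 2
2 | 8 | 40 | 2
2 | 8 | 8 | 2
5 | 2 | 10 | 5
After GROUP BY (2 rows):
books.qty | max_id
8 | 40
2 | 10

== RESULT ==
books.qty | max_id
8 | 40
2 | 10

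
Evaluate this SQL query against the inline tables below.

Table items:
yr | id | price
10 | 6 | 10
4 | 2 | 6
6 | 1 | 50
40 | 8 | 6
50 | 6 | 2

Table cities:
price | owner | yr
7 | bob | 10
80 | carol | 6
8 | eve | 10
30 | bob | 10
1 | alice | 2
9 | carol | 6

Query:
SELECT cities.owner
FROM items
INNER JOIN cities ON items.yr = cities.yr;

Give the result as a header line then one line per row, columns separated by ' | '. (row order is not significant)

After JOIN cities (5 rows):
items.yr | items.id | items.price | cities.price | cities.owner | cities.yr
10 | 6 | 10 | 7 | bob | 10
10 | 6 | 10 | 8 | eve | 10
10 | 6 | 10 | 30 | bob | 10
6 | 1 | 50 | 80 | carol | 6
6 | 1 | 50 | 9 | carol | 6
After SELECT (5 rows):
cities.owner
bob
eve
bob
carol
carol

== RESULT ==
cities.owner
bob
eve
bob
carol
carol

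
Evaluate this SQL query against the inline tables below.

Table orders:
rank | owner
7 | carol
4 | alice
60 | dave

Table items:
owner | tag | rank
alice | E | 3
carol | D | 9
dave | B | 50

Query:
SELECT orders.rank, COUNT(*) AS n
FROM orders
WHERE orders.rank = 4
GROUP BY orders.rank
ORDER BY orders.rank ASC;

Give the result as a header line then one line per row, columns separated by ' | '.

After WHERE (1 rows):
orders.rank | orders.owner
4 | alice
After GROUP BY (1 rows):
orders.rank | n
4 | 1
After ORDER BY (1 rows):
orders.rank | n
4 | 1

== RESULT ==
orders.rank | n
4 | 1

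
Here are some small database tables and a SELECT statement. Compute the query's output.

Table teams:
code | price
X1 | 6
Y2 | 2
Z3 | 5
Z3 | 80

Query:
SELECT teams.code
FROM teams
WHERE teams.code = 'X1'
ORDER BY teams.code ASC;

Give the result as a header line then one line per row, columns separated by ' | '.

After WHERE (1 rows):
teams.code | teams.price
X1 | 6
After SELECT (1 rows):
teams.code
X1
After ORDER BY (1 rows):
teams.code
X1

== RESULT ==
teams.code
X1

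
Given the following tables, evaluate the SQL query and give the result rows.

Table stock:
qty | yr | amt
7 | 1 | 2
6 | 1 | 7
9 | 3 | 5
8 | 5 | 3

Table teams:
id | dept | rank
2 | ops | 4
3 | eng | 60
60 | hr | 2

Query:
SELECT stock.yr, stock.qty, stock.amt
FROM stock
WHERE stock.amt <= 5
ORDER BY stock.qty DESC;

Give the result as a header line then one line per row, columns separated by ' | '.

== RESULT ==
stock.yr | stock.qty | stock.amt
3 | 9 | 5
5 | 8 | 3
1 | 7 | 2

Derivation:
After WHERE (3 rows):
stock.qty | stock.yr | stock.amt
7 | 1 | 2
9 | 3 | 5
8 | 5 | 3
After SELECT (3 rows):
stock.yr | stock.qty | stock.amt
1 | 7 | 2
3 | 9 | 5
5 | 8 | 3
After ORDER BY (3 rows):
stock.yr | stock.qty | stock.amt
3 | 9 | 5
5 | 8 | 3
1 | 7 | 2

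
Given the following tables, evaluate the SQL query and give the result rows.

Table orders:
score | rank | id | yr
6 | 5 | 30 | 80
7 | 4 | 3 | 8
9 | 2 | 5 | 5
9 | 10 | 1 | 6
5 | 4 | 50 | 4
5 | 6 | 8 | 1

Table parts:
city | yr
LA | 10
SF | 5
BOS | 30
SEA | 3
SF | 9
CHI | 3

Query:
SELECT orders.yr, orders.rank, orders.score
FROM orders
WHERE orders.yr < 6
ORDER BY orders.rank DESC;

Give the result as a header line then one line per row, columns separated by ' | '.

== RESULT ==
orders.yr | orders.rank | orders.score
1 | 6 | 5
4 | 4 | 5
5 | 2 | 9

Derivation:
After WHERE (3 rows):
orders.score | orders.rank | orders.id | orders.yr
9 | 2 | 5 | 5
5 | 4 | 50 | 4
5 | 6 | 8 | 1
After SELECT (3 rows):
orders.yr | orders.rank | orders.score
5 | 2 | 9
4 | 4 | 5
1 | 6 | 5
After ORDER BY (3 rows):
orders.yr | orders.rank | orders.score
1 | 6 | 5
4 | 4 | 5
5 | 2 | 9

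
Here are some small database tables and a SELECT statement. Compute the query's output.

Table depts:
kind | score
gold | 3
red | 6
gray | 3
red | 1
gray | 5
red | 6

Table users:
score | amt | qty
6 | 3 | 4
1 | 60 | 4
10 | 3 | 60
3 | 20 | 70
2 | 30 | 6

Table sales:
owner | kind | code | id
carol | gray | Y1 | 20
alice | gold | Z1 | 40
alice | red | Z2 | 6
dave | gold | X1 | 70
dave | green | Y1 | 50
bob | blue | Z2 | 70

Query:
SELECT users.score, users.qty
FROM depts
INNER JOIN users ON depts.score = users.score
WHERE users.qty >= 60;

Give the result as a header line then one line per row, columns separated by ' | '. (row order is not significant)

== RESULT ==
users.score | users.qty
3 | 70
3 | 70

Derivation:
After JOIN users (5 rows):
depts.kind | depts.score | users.score | users.amt | users.qty
gold | 3 | 3 | 20 | 70
red | 6 | 6 | 3 | 4
gray | 3 | 3 | 20 | 70
red | 1 | 1 | 60 | 4
red | 6 | 6 | 3 | 4
After WHERE (2 rows):
depts.kind | depts.score | users.score | users.amt | users.qty
gold | 3 | 3 | 20 | 70
gray | 3 | 3 | 20 | 70
After SELECT (2 rows):
users.score | users.qty
3 | 70
3 | 70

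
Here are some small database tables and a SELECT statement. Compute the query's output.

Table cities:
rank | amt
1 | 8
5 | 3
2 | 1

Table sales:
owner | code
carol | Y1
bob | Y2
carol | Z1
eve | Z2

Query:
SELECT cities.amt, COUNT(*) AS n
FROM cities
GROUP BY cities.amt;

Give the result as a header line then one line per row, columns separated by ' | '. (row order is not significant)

After GROUP BY (3 rows):
cities.amt | n
8 | 1
3 | 1
1 | 1

== RESULT ==
cities.amt | n
8 | 1
3 | 1
1 | 1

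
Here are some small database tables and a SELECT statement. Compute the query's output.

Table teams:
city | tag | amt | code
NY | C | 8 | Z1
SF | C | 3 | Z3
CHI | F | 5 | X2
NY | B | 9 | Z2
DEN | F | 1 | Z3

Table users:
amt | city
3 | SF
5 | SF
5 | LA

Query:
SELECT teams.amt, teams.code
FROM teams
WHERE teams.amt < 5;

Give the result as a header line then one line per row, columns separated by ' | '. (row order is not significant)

After WHERE (2 rows):
teams.city | teams.tag | teams.amt | teams.code
SF | C | 3 | Z3
DEN | F | 1 | Z3
After SELECT (2 rows):
teams.amt | teams.code
3 | Z3
1 | Z3

== RESULT ==
teams.amt | teams.code
3 | Z3
1 | Z3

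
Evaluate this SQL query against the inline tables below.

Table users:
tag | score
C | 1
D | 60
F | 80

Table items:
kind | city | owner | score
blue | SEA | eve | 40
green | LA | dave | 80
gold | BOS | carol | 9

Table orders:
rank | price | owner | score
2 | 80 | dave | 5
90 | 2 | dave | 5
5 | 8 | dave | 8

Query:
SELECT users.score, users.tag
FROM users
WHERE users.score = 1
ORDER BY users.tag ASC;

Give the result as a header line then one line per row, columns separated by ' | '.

== RESULT ==
users.score | users.tag
1 | C

Derivation:
After WHERE (1 rows):
users.tag | users.score
C | 1
After SELECT (1 rows):
users.score | users.tag
1 | C
After ORDER BY (1 rows):
users.score | users.tag
1 | C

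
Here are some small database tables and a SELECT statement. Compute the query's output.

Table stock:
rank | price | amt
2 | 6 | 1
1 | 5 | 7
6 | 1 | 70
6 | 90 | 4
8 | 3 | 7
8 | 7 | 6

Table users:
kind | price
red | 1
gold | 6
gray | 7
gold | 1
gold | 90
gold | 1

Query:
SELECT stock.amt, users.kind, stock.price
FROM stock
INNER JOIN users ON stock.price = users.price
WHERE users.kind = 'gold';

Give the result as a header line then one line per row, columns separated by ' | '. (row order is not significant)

== RESULT ==
stock.amt | users.kind | stock.price
1 | gold | 6
70 | gold | 1
70 | gold | 1
4 | gold | 90

Derivation:
After JOIN users (6 rows):
stock.rank | stock.price | stock.amt | users.kind | users.price
2 | 6 | 1 | gold | 6
6 | 1 | 70 | red | 1
6 | 1 | 70 | gold | 1
6 | 1 | 70 | gold | 1
6 | 90 | 4 | gold | 90
8 | 7 | 6 | gray | 7
After WHERE (4 rows):
stock.rank | stock.price | stock.amt | users.kind | users.price
2 | 6 | 1 | gold | 6
6 | 1 | 70 | gold | 1
6 | 1 | 70 | gold | 1
6 | 90 | 4 | gold | 90
After SELECT (4 rows):
stock.amt | users.kind | stock.price
1 | gold | 6
70 | gold | 1
70 | gold | 1
4 | gold | 90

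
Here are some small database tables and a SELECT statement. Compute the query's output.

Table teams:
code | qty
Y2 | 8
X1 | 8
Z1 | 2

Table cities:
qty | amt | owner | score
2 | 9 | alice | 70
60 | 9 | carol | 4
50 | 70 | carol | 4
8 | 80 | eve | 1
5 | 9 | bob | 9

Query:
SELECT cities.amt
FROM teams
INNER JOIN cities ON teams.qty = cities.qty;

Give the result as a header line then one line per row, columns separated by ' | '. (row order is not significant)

After JOIN cities (3 rows):
teams.code | teams.qty | cities.qty | cities.amt | cities.owner | cities.score
Y2 | 8 | 8 | 80 | eve | 1
X1 | 8 | 8 | 80 | eve | 1
Z1 | 2 | 2 | 9 | alice | 70
After SELECT (3 rows):
cities.amt
80
80
9

== RESULT ==
cities.amt
80
80
9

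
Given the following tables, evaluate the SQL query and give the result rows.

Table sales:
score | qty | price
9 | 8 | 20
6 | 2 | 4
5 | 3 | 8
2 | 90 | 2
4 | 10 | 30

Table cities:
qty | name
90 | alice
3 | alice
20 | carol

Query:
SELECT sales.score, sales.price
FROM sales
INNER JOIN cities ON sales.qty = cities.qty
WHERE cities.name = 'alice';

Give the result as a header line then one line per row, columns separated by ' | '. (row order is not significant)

After JOIN cities (2 rows):
sales.score | sales.qty | sales.price | cities.qty | cities.name
5 | 3 | 8 | 3 | alice
2 | 90 | 2 | 90 | alice
After WHERE (2 rows):
sales.score | sales.qty | sales.price | cities.qty | cities.name
5 | 3 | 8 | 3 | alice
2 | 90 | 2 | 90 | alice
After SELECT (2 rows):
sales.score | sales.price
5 | 8
2 | 2

== RESULT ==
sales.score | sales.price
5 | 8
2 | 2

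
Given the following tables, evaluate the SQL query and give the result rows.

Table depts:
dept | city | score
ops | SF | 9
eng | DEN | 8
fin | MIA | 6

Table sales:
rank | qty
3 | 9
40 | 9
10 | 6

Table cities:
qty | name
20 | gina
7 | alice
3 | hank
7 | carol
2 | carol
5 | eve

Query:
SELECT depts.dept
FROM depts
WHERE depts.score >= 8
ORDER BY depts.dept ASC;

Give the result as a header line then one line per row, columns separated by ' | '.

== RESULT ==
depts.dept
eng
ops

Derivation:
After WHERE (2 rows):
depts.dept | depts.city | depts.score
ops | SF | 9
eng | DEN | 8
After SELECT (2 rows):
depts.dept
ops
eng
After ORDER BY (2 rows):
depts.dept
eng
ops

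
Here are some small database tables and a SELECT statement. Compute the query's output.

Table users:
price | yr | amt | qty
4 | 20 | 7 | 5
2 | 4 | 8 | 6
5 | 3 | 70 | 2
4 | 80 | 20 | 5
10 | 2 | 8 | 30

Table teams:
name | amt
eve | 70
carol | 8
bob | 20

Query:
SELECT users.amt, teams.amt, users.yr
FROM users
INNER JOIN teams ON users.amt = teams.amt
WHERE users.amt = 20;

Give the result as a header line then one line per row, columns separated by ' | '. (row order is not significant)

After JOIN teams (4 rows):
users.price | users.yr | users.amt | users.qty | teams.name | teams.amt
2 | 4 | 8 | 6 | carol | 8
5 | 3 | 70 | 2 | eve | 70
4 | 80 | 20 | 5 | bob | 20
10 | 2 | 8 | 30 | carol | 8
After WHERE (1 rows):
users.price | users.yr | users.amt | users.qty | teams.name | teams.amt
4 | 80 | 20 | 5 | bob | 20
After SELECT (1 rows):
users.amt | teams.amt | users.yr
20 | 20 | 80

== RESULT ==
users.amt | teams.amt | users.yr
20 | 20 | 80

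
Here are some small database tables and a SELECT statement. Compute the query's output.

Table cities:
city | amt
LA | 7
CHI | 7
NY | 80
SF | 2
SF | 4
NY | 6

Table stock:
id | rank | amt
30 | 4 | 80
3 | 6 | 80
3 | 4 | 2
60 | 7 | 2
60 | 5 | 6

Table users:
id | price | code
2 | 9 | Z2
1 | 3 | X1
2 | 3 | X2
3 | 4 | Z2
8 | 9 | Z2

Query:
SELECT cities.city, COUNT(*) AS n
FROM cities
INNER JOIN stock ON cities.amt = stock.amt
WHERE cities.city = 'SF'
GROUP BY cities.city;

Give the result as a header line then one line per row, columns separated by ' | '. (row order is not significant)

== RESULT ==
cities.city | n
SF | 2

Derivation:
After JOIN stock (5 rows):
cities.city | cities.amt | stock.id | stock.rank | stock.amt
NY | 80 | 30 | 4 | 80
NY | 80 | 3 | 6 | 80
SF | 2 | 3 | 4 | 2
SF | 2 | 60 | 7 | 2
NY | 6 | 60 | 5 | 6
After WHERE (2 rows):
cities.city | cities.amt | stock.id | stock.rank | stock.amt
SF | 2 | 3 | 4 | 2
SF | 2 | 60 | 7 | 2
After GROUP BY (1 rows):
cities.city | n
SF | 2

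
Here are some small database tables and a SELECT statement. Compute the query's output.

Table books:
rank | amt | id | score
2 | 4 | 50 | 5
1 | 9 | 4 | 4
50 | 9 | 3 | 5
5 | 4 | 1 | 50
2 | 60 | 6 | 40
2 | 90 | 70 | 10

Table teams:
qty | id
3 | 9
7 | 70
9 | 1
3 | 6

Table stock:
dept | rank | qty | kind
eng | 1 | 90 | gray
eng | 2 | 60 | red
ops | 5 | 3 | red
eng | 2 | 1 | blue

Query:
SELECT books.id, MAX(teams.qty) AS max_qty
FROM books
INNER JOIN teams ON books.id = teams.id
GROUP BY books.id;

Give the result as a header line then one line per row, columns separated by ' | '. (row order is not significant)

After JOIN teams (3 rows):
books.rank | books.amt | books.id | books.score | teams.qty | teams.id
5 | 4 | 1 | 50 | 9 | 1
2 | 60 | 6 | 40 | 3 | 6
2 | 90 | 70 | 10 | 7 | 70
After GROUP BY (3 rows):
books.id | max_qty
1 | 9
6 | 3
70 | 7

== RESULT ==
books.id | max_qty
1 | 9
6 | 3
70 | 7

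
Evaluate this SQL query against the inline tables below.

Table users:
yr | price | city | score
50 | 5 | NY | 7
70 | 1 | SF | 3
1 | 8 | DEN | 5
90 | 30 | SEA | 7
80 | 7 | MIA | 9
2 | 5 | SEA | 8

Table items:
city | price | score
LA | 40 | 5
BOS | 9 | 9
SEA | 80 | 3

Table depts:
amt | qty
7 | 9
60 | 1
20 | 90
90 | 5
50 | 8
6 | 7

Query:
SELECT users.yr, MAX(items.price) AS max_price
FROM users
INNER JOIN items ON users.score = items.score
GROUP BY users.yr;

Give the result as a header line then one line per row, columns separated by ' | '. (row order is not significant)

== RESULT ==
users.yr | max_price
70 | 80
1 | 40
80 | 9

Derivation:
After JOIN items (3 rows):
users.yr | users.price | users.city | users.score | items.city | items.price | items.score
70 | 1 | SF | 3 | SEA | 80 | 3
1 | 8 | DEN | 5 | LA | 40 | 5
80 | 7 | MIA | 9 | BOS | 9 | 9
After GROUP BY (3 rows):
users.yr | max_price
70 | 80
1 | 40
80 | 9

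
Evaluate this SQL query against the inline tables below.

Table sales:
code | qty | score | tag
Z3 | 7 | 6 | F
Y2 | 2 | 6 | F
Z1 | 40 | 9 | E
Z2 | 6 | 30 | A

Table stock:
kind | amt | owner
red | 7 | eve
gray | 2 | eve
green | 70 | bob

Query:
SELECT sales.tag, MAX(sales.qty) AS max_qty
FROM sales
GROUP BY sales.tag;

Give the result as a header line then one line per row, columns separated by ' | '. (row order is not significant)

== RESULT ==
sales.tag | max_qty
F | 7
E | 40
A | 6

Derivation:
After GROUP BY (3 rows):
sales.tag | max_qty
F | 7
E | 40
A | 6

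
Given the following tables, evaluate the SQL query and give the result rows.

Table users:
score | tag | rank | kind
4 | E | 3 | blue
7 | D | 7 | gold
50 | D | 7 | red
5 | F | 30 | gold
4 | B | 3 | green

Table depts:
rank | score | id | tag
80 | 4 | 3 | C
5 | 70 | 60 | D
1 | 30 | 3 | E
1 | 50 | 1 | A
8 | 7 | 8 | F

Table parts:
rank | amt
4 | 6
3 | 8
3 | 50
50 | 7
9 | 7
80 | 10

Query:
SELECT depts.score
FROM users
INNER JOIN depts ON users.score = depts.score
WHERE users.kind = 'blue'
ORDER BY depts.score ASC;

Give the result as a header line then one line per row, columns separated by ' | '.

After JOIN depts (4 rows):
users.score | users.tag | users.rank | users.kind | depts.rank | depts.score | depts.id | depts.tag
4 | E | 3 | blue | 80 | 4 | 3 | C
7 | D | 7 | gold | 8 | 7 | 8 | F
50 | D | 7 | red | 1 | 50 | 1 | A
4 | B | 3 | green | 80 | 4 | 3 | C
After WHERE (1 rows):
users.score | users.tag | users.rank | users.kind | depts.rank | depts.score | depts.id | depts.tag
4 | E | 3 | blue | 80 | 4 | 3 | C
After SELECT (1 rows):
depts.score
4
After ORDER BY (1 rows):
depts.score
4

== RESULT ==
depts.score
4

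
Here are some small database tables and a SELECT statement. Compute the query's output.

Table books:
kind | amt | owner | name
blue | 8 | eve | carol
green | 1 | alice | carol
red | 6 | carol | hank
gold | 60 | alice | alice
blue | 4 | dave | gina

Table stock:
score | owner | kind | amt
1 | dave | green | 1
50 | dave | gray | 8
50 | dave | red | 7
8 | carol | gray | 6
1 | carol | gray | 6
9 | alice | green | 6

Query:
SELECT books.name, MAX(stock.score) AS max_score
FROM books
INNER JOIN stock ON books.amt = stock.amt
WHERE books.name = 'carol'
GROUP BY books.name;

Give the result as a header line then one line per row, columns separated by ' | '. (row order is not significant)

== RESULT ==
books.name | max_score
carol | 50

Derivation:
After JOIN stock (5 rows):
books.kind | books.amt | books.owner | books.name | stock.score | stock.owner | stock.kind | stock.amt
blue | 8 | eve | carol | 50 | dave | gray | 8
green | 1 | alice | carol | 1 | dave | green | 1
red | 6 | carol | hank | 8 | carol | gray | 6
red | 6 | carol | hank | 1 | carol | gray | 6
red | 6 | carol | hank | 9 | alice | green | 6
After WHERE (2 rows):
books.kind | books.amt | books.owner | books.name | stock.score | stock.owner | stock.kind | stock.amt
blue | 8 | eve | carol | 50 | dave | gray | 8
green | 1 | alice | carol | 1 | dave | green | 1
After GROUP BY (1 rows):
books.name | max_score
carol | 50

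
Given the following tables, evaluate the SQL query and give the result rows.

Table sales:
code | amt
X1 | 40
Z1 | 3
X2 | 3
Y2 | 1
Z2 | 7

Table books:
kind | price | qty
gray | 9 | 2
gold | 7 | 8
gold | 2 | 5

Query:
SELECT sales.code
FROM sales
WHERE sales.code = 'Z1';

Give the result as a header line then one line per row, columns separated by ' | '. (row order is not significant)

After WHERE (1 rows):
sales.code | sales.amt
Z1 | 3
After SELECT (1 rows):
sales.code
Z1

== RESULT ==
sales.code
Z1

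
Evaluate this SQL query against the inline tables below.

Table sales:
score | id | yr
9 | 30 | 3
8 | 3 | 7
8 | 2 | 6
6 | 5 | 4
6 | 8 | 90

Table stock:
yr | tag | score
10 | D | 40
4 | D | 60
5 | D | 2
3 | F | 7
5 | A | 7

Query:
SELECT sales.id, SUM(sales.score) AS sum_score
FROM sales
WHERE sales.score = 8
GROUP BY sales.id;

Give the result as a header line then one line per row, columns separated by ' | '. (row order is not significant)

After WHERE (2 rows):
sales.score | sales.id | sales.yr
8 | 3 | 7
8 | 2 | 6
After GROUP BY (2 rows):
sales.id | sum_score
3 | 8
2 | 8

== RESULT ==
sales.id | sum_score
3 | 8
2 | 8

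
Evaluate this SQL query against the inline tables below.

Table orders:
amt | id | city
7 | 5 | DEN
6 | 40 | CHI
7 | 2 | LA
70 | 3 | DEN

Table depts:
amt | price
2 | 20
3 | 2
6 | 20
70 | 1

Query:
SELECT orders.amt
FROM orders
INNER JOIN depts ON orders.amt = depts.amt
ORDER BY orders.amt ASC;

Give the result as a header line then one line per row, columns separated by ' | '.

== RESULT ==
orders.amt
6
70

Derivation:
After JOIN depts (2 rows):
orders.amt | orders.id | orders.city | depts.amt | depts.price
6 | 40 | CHI | 6 | 20
70 | 3 | DEN | 70 | 1
After SELECT (2 rows):
orders.amt
6
70
After ORDER BY (2 rows):
orders.amt
6
70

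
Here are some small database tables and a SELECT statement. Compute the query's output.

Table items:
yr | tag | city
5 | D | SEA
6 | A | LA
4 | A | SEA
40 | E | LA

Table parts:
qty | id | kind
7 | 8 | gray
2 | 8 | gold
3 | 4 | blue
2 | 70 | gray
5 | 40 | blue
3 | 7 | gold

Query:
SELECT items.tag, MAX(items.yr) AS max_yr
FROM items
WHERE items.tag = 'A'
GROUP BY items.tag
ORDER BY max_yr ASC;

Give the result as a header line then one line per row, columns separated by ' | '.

== RESULT ==
items.tag | max_yr
A | 6

Derivation:
After WHERE (2 rows):
items.yr | items.tag | items.city
6 | A | LA
4 | A | SEA
After GROUP BY (1 rows):
items.tag | max_yr
A | 6
After ORDER BY (1 rows):
items.tag | max_yr
A | 6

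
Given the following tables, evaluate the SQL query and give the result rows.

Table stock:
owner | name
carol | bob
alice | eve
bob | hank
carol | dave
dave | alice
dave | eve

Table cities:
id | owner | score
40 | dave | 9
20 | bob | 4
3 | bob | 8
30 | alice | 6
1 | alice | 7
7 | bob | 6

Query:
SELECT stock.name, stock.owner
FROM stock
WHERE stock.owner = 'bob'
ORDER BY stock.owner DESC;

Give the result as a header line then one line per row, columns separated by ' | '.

== RESULT ==
stock.name | stock.owner
hank | bob

Derivation:
After WHERE (1 rows):
stock.owner | stock.name
bob | hank
After SELECT (1 rows):
stock.name | stock.owner
hank | bob
After ORDER BY (1 rows):
stock.name | stock.owner
hank | bob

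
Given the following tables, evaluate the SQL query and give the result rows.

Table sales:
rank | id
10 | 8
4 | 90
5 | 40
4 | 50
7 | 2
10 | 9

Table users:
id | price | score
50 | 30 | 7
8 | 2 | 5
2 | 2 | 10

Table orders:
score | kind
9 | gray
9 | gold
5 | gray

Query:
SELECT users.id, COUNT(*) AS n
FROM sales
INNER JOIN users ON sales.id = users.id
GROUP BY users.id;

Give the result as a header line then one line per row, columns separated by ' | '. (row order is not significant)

== RESULT ==
users.id | n
8 | 1
50 | 1
2 | 1

Derivation:
After JOIN users (3 rows):
sales.rank | sales.id | users.id | users.price | users.score
10 | 8 | 8 | 2 | 5
4 | 50 | 50 | 30 | 7
7 | 2 | 2 | 2 | 10
After GROUP BY (3 rows):
users.id | n
8 | 1
50 | 1
2 | 1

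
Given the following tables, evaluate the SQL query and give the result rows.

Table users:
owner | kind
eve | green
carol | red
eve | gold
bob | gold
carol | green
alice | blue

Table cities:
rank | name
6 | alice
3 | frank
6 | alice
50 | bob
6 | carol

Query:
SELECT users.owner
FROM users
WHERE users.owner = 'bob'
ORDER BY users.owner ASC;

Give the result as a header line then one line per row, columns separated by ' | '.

== RESULT ==
users.owner
bob

Derivation:
After WHERE (1 rows):
users.owner | users.kind
bob | gold
After SELECT (1 rows):
users.owner
bob
After ORDER BY (1 rows):
users.owner
bob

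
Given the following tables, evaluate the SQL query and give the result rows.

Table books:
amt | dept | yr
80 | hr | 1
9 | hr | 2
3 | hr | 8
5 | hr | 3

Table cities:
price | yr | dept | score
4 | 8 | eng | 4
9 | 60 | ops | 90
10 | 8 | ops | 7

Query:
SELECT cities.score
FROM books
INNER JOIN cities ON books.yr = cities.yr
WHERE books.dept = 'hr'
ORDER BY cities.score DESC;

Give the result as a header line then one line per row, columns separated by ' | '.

After JOIN cities (2 rows):
books.amt | books.dept | books.yr | cities.price | cities.yr | cities.dept | cities.score
3 | hr | 8 | 4 | 8 | eng | 4
3 | hr | 8 | 10 | 8 | ops | 7
After WHERE (2 rows):
books.amt | books.dept | books.yr | cities.price | cities.yr | cities.dept | cities.score
3 | hr | 8 | 4 | 8 | eng | 4
3 | hr | 8 | 10 | 8 | ops | 7
After SELECT (2 rows):
cities.score
4
7
After ORDER BY (2 rows):
cities.score
7
4

== RESULT ==
cities.score
7
4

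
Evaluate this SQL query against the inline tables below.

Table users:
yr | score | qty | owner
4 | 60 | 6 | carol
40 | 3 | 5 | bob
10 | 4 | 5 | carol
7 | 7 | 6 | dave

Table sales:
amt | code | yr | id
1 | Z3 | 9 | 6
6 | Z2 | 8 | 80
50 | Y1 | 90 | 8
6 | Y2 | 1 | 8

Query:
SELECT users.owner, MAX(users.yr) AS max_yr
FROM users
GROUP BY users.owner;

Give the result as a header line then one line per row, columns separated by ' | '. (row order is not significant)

After GROUP BY (3 rows):
users.owner | max_yr
carol | 10
bob | 40
dave | 7

== RESULT ==
users.owner | max_yr
carol | 10
bob | 40
dave | 7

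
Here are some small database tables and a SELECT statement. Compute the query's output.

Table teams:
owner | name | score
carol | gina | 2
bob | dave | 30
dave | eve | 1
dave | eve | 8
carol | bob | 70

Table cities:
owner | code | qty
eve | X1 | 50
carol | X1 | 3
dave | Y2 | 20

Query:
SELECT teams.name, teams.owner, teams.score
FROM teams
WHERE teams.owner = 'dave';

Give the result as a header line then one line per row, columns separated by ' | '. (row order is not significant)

== RESULT ==
teams.name | teams.owner | teams.score
eve | dave | 1
eve | dave | 8

Derivation:
After WHERE (2 rows):
teams.owner | teams.name | teams.score
dave | eve | 1
dave | eve | 8
After SELECT (2 rows):
teams.name | teams.owner | teams.score
eve | dave | 1
eve | dave | 8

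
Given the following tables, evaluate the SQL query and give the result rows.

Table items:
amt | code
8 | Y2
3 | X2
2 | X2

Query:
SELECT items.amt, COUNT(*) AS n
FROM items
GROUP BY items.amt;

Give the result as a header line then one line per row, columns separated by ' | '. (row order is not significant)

After GROUP BY (3 rows):
items.amt | n
8 | 1
3 | 1
2 | 1

== RESULT ==
items.amt | n
8 | 1
3 | 1
2 | 1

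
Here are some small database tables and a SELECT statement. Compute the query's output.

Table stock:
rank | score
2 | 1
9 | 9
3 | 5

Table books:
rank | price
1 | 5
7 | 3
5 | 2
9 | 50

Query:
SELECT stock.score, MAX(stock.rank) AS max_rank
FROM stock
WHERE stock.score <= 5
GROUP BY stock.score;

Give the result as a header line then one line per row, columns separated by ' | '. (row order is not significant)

After WHERE (2 rows):
stock.rank | stock.score
2 | 1
3 | 5
After GROUP BY (2 rows):
stock.score | max_rank
1 | 2
5 | 3

== RESULT ==
stock.score | max_rank
1 | 2
5 | 3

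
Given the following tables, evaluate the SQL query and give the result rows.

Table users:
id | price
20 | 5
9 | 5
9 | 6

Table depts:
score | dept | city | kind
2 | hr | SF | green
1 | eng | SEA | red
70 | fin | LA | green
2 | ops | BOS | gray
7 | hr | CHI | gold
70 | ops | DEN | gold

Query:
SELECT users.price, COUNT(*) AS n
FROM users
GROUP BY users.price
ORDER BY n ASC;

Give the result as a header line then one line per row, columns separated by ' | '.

== RESULT ==
users.price | n
6 | 1
5 | 2

Derivation:
After GROUP BY (2 rows):
users.price | n
5 | 2
6 | 1
After ORDER BY (2 rows):
users.price | n
6 | 1
5 | 2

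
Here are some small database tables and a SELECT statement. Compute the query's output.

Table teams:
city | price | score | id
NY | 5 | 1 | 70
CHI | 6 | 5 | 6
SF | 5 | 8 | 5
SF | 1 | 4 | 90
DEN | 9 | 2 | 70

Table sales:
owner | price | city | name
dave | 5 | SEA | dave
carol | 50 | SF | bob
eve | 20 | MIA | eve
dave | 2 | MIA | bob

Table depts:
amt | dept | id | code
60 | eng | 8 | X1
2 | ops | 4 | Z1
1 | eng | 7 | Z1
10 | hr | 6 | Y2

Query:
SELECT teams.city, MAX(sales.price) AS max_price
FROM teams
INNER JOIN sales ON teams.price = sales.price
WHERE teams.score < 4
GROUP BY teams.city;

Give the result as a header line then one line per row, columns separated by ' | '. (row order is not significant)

After JOIN sales (2 rows):
teams.city | teams.price | teams.score | teams.id | sales.owner | sales.price | sales.city | sales.name
NY | 5 | 1 | 70 | dave | 5 | SEA | dave
SF | 5 | 8 | 5 | dave | 5 | SEA | dave
After WHERE (1 rows):
teams.city | teams.price | teams.score | teams.id | sales.owner | sales.price | sales.city | sales.name
NY | 5 | 1 | 70 | dave | 5 | SEA | dave
After GROUP BY (1 rows):
teams.city | max_price
NY | 5

== RESULT ==
teams.city | max_price
NY | 5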